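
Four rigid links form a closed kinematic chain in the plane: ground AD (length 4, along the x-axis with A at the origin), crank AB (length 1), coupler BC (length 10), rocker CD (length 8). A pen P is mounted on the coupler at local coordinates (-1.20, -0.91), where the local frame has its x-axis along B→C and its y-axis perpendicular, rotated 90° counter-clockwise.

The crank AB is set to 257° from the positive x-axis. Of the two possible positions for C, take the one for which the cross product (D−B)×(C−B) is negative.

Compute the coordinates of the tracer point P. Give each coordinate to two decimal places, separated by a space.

-1.73 -0.96

A=(0,0), D=(4.00,0)
B = A + 1.00·(cos257°, sin257°) = (-0.2250, -0.9744)
|BD| = 4.3359
circle(B,10.00) ∩ circle(D,8.00): a=6.3194, h=7.7502
  candidates: C₊=(4.1911,7.9977) cross=33.604; C₋=(7.6744,-7.1062) cross=-33.604
  mode - wants cross < 0 → take C=(7.6744,-7.1062) (cross=-33.604)
ex = (C−B)/|BC| = (0.7899,-0.6132); ey = (0.6132,0.7899)
P = B + -1.20·ex + -0.91·ey = (-1.7309,-0.9574)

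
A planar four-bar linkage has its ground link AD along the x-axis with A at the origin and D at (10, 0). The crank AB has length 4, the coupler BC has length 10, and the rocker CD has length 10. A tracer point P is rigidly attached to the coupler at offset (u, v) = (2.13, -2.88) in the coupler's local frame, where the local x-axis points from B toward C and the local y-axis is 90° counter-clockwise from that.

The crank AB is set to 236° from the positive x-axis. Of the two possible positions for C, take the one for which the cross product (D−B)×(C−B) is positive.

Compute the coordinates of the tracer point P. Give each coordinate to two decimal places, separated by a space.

1.26 -2.55

A=(0,0), D=(10.00,0)
B = A + 4.00·(cos236°, sin236°) = (-2.2368, -3.3162)
|BD| = 12.6781
circle(B,10.00) ∩ circle(D,10.00): a=6.3391, h=7.7341
  candidates: C₊=(1.8587,5.8068) cross=98.054; C₋=(5.9046,-9.1229) cross=-98.054
  mode + wants cross > 0 → take C=(1.8587,5.8068) (cross=98.054)
ex = (C−B)/|BC| = (0.4095,0.9123); ey = (-0.9123,0.4095)
P = B + 2.13·ex + -2.88·ey = (1.2630,-2.5525)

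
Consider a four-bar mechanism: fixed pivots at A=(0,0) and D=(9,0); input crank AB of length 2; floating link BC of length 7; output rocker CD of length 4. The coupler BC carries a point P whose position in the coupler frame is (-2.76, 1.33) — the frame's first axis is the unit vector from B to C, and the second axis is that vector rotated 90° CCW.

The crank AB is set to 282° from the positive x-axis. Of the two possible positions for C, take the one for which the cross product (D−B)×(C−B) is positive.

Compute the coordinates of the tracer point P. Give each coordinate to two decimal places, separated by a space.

A=(0,0), D=(9.00,0)
B = A + 2.00·(cos282°, sin282°) = (0.4158, -1.9563)
|BD| = 8.8043
circle(B,7.00) ∩ circle(D,4.00): a=6.2762, h=3.0998
  candidates: C₊=(5.8464,2.4606) cross=27.292; C₋=(7.2239,-3.5841) cross=-27.292
  mode + wants cross > 0 → take C=(5.8464,2.4606) (cross=27.292)
ex = (C−B)/|BC| = (0.7758,0.6310); ey = (-0.6310,0.7758)
P = B + -2.76·ex + 1.33·ey = (-2.5646,-2.6660)

-2.56 -2.67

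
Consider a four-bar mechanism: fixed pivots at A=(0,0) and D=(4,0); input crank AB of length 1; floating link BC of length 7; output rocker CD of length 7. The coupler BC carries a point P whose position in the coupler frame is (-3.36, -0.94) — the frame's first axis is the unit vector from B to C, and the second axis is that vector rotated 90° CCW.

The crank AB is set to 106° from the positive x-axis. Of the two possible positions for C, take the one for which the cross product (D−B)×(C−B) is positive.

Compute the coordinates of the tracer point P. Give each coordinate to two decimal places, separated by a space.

A=(0,0), D=(4.00,0)
B = A + 1.00·(cos106°, sin106°) = (-0.2756, 0.9613)
|BD| = 4.3824
circle(B,7.00) ∩ circle(D,7.00): a=2.1912, h=6.6482
  candidates: C₊=(3.3205,6.9669) cross=29.135; C₋=(0.4039,-6.0057) cross=-29.135
  mode + wants cross > 0 → take C=(3.3205,6.9669) (cross=29.135)
ex = (C−B)/|BC| = (0.5137,0.8580); ey = (-0.8580,0.5137)
P = B + -3.36·ex + -0.94·ey = (-1.1953,-2.4044)

-1.20 -2.40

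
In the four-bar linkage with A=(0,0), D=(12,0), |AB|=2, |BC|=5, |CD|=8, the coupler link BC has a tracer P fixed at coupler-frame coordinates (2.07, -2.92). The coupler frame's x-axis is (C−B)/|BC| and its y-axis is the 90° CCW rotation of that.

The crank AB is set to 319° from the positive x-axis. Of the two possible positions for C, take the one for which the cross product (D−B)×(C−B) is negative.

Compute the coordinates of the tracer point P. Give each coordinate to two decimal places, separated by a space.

A=(0,0), D=(12.00,0)
B = A + 2.00·(cos319°, sin319°) = (1.5094, -1.3121)
|BD| = 10.5723
circle(B,5.00) ∩ circle(D,8.00): a=3.4417, h=3.6269
  candidates: C₊=(4.4744,2.7139) cross=38.345; C₋=(5.3747,-4.4839) cross=-38.345
  mode - wants cross < 0 → take C=(5.3747,-4.4839) (cross=-38.345)
ex = (C−B)/|BC| = (0.7730,-0.6343); ey = (0.6343,0.7730)
P = B + 2.07·ex + -2.92·ey = (1.2573,-4.8825)

1.26 -4.88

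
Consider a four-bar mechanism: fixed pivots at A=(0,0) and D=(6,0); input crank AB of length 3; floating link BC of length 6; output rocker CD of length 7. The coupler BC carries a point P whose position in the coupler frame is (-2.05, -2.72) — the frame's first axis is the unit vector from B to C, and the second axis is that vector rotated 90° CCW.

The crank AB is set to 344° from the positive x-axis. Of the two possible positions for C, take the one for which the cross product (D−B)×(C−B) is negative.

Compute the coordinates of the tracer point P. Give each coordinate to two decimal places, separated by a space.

A=(0,0), D=(6.00,0)
B = A + 3.00·(cos344°, sin344°) = (2.8838, -0.8269)
|BD| = 3.2241
circle(B,6.00) ∩ circle(D,7.00): a=-0.4041, h=5.9864
  candidates: C₊=(0.9578,4.8556) cross=19.300; C₋=(4.0286,-6.7167) cross=-19.300
  mode - wants cross < 0 → take C=(4.0286,-6.7167) (cross=-19.300)
ex = (C−B)/|BC| = (0.1908,-0.9816); ey = (0.9816,0.1908)
P = B + -2.05·ex + -2.72·ey = (-0.1774,0.6664)

-0.18 0.67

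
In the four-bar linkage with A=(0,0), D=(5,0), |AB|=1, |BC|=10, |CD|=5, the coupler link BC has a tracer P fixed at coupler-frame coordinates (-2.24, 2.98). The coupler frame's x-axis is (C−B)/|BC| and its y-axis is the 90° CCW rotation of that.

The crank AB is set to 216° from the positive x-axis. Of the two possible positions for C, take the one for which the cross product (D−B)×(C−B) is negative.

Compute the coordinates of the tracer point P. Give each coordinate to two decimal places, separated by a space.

A=(0,0), D=(5.00,0)
B = A + 1.00·(cos216°, sin216°) = (-0.8090, -0.5878)
|BD| = 5.8387
circle(B,10.00) ∩ circle(D,5.00): a=9.3420, h=3.5674
  candidates: C₊=(8.1264,3.9020) cross=20.829; C₋=(8.8447,-3.1966) cross=-20.829
  mode - wants cross < 0 → take C=(8.8447,-3.1966) (cross=-20.829)
ex = (C−B)/|BC| = (0.9654,-0.2609); ey = (0.2609,0.9654)
P = B + -2.24·ex + 2.98·ey = (-2.1940,2.8734)

-2.19 2.87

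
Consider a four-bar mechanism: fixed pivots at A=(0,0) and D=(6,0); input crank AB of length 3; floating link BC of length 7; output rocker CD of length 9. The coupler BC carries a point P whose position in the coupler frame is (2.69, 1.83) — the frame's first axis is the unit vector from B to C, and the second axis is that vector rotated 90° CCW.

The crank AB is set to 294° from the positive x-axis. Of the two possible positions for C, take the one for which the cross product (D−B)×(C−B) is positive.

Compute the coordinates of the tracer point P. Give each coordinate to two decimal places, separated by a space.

A=(0,0), D=(6.00,0)
B = A + 3.00·(cos294°, sin294°) = (1.2202, -2.7406)
|BD| = 5.5098
circle(B,7.00) ∩ circle(D,9.00): a=-0.1491, h=6.9984
  candidates: C₊=(-2.3902,3.2564) cross=38.560; C₋=(4.5720,-8.8860) cross=-38.560
  mode + wants cross > 0 → take C=(-2.3902,3.2564) (cross=38.560)
ex = (C−B)/|BC| = (-0.5158,0.8567); ey = (-0.8567,-0.5158)
P = B + 2.69·ex + 1.83·ey = (-1.7350,-1.3799)

-1.74 -1.38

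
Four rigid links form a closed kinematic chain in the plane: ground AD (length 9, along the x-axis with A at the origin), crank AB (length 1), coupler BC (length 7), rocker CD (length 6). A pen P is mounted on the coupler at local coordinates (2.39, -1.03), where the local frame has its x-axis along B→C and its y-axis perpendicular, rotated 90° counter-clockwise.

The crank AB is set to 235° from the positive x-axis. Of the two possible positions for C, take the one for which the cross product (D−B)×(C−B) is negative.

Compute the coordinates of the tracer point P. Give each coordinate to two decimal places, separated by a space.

A=(0,0), D=(9.00,0)
B = A + 1.00·(cos235°, sin235°) = (-0.5736, -0.8192)
|BD| = 9.6086
circle(B,7.00) ∩ circle(D,6.00): a=5.4808, h=4.3545
  candidates: C₊=(4.5160,3.9867) cross=41.840; C₋=(5.2585,-4.6905) cross=-41.840
  mode - wants cross < 0 → take C=(5.2585,-4.6905) (cross=-41.840)
ex = (C−B)/|BC| = (0.8331,-0.5531); ey = (0.5531,0.8331)
P = B + 2.39·ex + -1.03·ey = (0.8480,-2.9991)

0.85 -3.00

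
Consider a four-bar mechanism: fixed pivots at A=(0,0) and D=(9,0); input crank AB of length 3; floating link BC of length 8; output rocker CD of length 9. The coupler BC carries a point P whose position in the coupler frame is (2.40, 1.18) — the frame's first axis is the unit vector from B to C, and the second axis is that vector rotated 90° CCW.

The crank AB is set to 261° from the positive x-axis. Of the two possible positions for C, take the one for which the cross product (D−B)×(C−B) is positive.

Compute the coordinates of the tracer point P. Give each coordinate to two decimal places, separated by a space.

-1.06 -0.35

A=(0,0), D=(9.00,0)
B = A + 3.00·(cos261°, sin261°) = (-0.4693, -2.9631)
|BD| = 9.9221
circle(B,8.00) ∩ circle(D,9.00): a=4.1044, h=6.8669
  candidates: C₊=(1.3971,4.8162) cross=68.134; C₋=(5.4985,-8.2909) cross=-68.134
  mode + wants cross > 0 → take C=(1.3971,4.8162) (cross=68.134)
ex = (C−B)/|BC| = (0.2333,0.9724); ey = (-0.9724,0.2333)
P = B + 2.40·ex + 1.18·ey = (-1.0568,-0.3540)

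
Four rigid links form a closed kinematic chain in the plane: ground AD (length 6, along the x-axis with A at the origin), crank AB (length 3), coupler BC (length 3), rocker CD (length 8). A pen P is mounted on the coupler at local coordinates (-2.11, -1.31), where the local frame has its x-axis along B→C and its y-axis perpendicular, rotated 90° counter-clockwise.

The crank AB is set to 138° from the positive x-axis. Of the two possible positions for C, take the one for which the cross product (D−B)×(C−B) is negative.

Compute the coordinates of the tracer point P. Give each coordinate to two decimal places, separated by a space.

-3.74 3.98

A=(0,0), D=(6.00,0)
B = A + 3.00·(cos138°, sin138°) = (-2.2294, 2.0074)
|BD| = 8.4707
circle(B,3.00) ∩ circle(D,8.00): a=0.9889, h=2.8323
  candidates: C₊=(-0.5975,4.5247) cross=23.992; C₋=(-1.9399,-0.9786) cross=-23.992
  mode - wants cross < 0 → take C=(-1.9399,-0.9786) (cross=-23.992)
ex = (C−B)/|BC| = (0.0965,-0.9953); ey = (0.9953,0.0965)
P = B + -2.11·ex + -1.31·ey = (-3.7369,3.9811)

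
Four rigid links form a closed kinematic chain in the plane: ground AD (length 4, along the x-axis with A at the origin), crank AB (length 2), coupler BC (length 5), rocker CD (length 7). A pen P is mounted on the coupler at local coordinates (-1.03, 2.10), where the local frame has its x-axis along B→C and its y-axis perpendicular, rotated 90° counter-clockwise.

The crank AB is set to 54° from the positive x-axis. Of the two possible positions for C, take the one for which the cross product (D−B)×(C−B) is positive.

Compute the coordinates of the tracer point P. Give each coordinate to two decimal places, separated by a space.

A=(0,0), D=(4.00,0)
B = A + 2.00·(cos54°, sin54°) = (1.1756, 1.6180)
|BD| = 3.2551
circle(B,5.00) ∩ circle(D,7.00): a=-2.0590, h=4.5564
  candidates: C₊=(1.6538,6.5951) cross=14.831; C₋=(-2.8759,-1.3120) cross=-14.831
  mode + wants cross > 0 → take C=(1.6538,6.5951) (cross=14.831)
ex = (C−B)/|BC| = (0.0957,0.9954); ey = (-0.9954,0.0957)
P = B + -1.03·ex + 2.10·ey = (-1.0133,0.7936)

-1.01 0.79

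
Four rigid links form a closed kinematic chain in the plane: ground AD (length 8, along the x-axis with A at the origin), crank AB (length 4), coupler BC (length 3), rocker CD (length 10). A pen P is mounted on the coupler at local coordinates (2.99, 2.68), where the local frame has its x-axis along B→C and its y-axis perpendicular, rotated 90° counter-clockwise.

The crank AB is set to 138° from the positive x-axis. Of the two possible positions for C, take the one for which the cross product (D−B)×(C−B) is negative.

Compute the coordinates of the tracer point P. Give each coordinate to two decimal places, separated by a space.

0.53 0.72

A=(0,0), D=(8.00,0)
B = A + 4.00·(cos138°, sin138°) = (-2.9726, 2.6765)
|BD| = 11.2943
circle(B,3.00) ∩ circle(D,10.00): a=1.6186, h=2.5259
  candidates: C₊=(-0.8015,4.7469) cross=28.528; C₋=(-1.9987,-0.1610) cross=-28.528
  mode - wants cross < 0 → take C=(-1.9987,-0.1610) (cross=-28.528)
ex = (C−B)/|BC| = (0.3246,-0.9458); ey = (0.9458,0.3246)
P = B + 2.99·ex + 2.68·ey = (0.5329,0.7184)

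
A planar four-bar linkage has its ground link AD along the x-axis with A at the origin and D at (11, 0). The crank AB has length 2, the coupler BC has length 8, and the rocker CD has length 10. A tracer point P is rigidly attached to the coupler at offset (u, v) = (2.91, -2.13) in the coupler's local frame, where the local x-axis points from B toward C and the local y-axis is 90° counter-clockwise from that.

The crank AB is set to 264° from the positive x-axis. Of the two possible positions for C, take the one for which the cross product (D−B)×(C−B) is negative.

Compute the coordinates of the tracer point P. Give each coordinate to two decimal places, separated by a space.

A=(0,0), D=(11.00,0)
B = A + 2.00·(cos264°, sin264°) = (-0.2091, -1.9890)
|BD| = 11.3842
circle(B,8.00) ∩ circle(D,10.00): a=4.1109, h=6.8630
  candidates: C₊=(2.6396,5.4866) cross=78.129; C₋=(5.0377,-8.0282) cross=-78.129
  mode - wants cross < 0 → take C=(5.0377,-8.0282) (cross=-78.129)
ex = (C−B)/|BC| = (0.6559,-0.7549); ey = (0.7549,0.6559)
P = B + 2.91·ex + -2.13·ey = (0.0916,-5.5827)

0.09 -5.58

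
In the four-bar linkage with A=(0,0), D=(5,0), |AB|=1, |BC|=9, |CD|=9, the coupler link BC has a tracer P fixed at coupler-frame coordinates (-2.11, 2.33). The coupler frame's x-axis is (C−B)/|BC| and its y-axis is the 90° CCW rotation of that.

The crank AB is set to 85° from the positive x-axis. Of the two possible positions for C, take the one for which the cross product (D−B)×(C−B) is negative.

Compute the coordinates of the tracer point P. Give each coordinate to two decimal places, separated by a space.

A=(0,0), D=(5.00,0)
B = A + 1.00·(cos85°, sin85°) = (0.0872, 0.9962)
|BD| = 5.0128
circle(B,9.00) ∩ circle(D,9.00): a=2.5064, h=8.6440
  candidates: C₊=(4.2614,8.9696) cross=43.331; C₋=(0.8258,-7.9734) cross=-43.331
  mode - wants cross < 0 → take C=(0.8258,-7.9734) (cross=-43.331)
ex = (C−B)/|BC| = (0.0821,-0.9966); ey = (0.9966,0.0821)
P = B + -2.11·ex + 2.33·ey = (2.2361,3.2903)

2.24 3.29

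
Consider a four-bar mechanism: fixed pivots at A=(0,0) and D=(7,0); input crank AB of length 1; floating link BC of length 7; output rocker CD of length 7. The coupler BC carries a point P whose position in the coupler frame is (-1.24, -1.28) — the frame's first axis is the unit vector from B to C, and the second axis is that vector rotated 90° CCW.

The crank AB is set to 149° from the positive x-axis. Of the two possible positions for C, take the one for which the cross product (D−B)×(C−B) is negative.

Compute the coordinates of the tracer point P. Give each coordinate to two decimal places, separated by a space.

A=(0,0), D=(7.00,0)
B = A + 1.00·(cos149°, sin149°) = (-0.8572, 0.5150)
|BD| = 7.8740
circle(B,7.00) ∩ circle(D,7.00): a=3.9370, h=5.7879
  candidates: C₊=(3.4500,6.0330) cross=45.574; C₋=(2.6928,-5.5180) cross=-45.574
  mode - wants cross < 0 → take C=(2.6928,-5.5180) (cross=-45.574)
ex = (C−B)/|BC| = (0.5071,-0.8619); ey = (0.8619,0.5071)
P = B + -1.24·ex + -1.28·ey = (-2.5892,0.9346)

-2.59 0.93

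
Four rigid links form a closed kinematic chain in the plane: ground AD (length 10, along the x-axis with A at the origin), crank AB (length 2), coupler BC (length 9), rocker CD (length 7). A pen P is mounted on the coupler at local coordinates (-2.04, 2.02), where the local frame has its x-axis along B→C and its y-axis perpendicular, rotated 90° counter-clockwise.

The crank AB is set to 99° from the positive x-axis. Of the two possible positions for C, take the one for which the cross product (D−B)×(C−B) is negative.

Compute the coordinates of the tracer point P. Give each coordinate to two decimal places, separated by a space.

0.02 4.83

A=(0,0), D=(10.00,0)
B = A + 2.00·(cos99°, sin99°) = (-0.3129, 1.9754)
|BD| = 10.5004
circle(B,9.00) ∩ circle(D,7.00): a=6.7739, h=5.9257
  candidates: C₊=(7.4549,6.5209) cross=62.222; C₋=(5.2253,-5.1189) cross=-62.222
  mode - wants cross < 0 → take C=(5.2253,-5.1189) (cross=-62.222)
ex = (C−B)/|BC| = (0.6154,-0.7882); ey = (0.7882,0.6154)
P = B + -2.04·ex + 2.02·ey = (0.0241,4.8264)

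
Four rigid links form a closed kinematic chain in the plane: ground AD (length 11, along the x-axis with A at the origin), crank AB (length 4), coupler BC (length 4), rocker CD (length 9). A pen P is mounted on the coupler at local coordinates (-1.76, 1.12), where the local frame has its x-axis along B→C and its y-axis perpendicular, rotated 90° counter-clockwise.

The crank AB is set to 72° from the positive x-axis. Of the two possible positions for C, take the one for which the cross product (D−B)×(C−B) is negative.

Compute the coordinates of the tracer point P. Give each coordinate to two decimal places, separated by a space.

A=(0,0), D=(11.00,0)
B = A + 4.00·(cos72°, sin72°) = (1.2361, 3.8042)
|BD| = 10.4789
circle(B,4.00) ∩ circle(D,9.00): a=2.1379, h=3.3807
  candidates: C₊=(4.4555,6.1781) cross=35.426; C₋=(2.0008,-0.1220) cross=-35.426
  mode - wants cross < 0 → take C=(2.0008,-0.1220) (cross=-35.426)
ex = (C−B)/|BC| = (0.1912,-0.9816); ey = (0.9816,0.1912)
P = B + -1.76·ex + 1.12·ey = (1.9989,5.7459)

2.00 5.75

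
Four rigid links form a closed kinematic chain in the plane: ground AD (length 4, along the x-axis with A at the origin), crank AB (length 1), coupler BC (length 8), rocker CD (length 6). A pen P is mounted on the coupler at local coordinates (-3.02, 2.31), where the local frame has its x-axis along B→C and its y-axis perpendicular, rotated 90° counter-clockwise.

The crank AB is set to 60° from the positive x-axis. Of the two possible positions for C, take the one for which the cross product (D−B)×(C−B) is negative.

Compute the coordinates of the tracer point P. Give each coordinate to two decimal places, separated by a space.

A=(0,0), D=(4.00,0)
B = A + 1.00·(cos60°, sin60°) = (0.5000, 0.8660)
|BD| = 3.6056
circle(B,8.00) ∩ circle(D,6.00): a=5.6857, h=5.6279
  candidates: C₊=(7.3710,4.9635) cross=20.292; C₋=(4.6675,-5.9628) cross=-20.292
  mode - wants cross < 0 → take C=(4.6675,-5.9628) (cross=-20.292)
ex = (C−B)/|BC| = (0.5209,-0.8536); ey = (0.8536,0.5209)
P = B + -3.02·ex + 2.31·ey = (0.8986,4.6472)

0.90 4.65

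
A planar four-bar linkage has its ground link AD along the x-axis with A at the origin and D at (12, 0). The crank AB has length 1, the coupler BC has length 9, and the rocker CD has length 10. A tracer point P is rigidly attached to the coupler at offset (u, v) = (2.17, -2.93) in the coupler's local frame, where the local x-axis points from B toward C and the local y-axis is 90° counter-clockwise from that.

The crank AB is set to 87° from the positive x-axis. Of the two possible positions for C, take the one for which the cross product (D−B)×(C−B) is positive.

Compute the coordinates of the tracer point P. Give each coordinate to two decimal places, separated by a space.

3.69 0.77

A=(0,0), D=(12.00,0)
B = A + 1.00·(cos87°, sin87°) = (0.0523, 0.9986)
|BD| = 11.9893
circle(B,9.00) ∩ circle(D,10.00): a=5.2023, h=7.3441
  candidates: C₊=(5.8483,7.8839) cross=88.051; C₋=(4.6248,-6.7533) cross=-88.051
  mode + wants cross > 0 → take C=(5.8483,7.8839) (cross=88.051)
ex = (C−B)/|BC| = (0.6440,0.7650); ey = (-0.7650,0.6440)
P = B + 2.17·ex + -2.93·ey = (3.6913,0.7719)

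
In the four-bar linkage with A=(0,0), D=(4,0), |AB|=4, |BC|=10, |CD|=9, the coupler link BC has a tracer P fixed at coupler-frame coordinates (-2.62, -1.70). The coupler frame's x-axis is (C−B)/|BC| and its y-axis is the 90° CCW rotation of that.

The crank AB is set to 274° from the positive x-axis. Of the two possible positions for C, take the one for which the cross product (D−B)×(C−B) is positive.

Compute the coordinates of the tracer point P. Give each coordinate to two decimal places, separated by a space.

2.79 -5.85

A=(0,0), D=(4.00,0)
B = A + 4.00·(cos274°, sin274°) = (0.2790, -3.9903)
|BD| = 5.4560
circle(B,10.00) ∩ circle(D,9.00): a=4.4692, h=8.9457
  candidates: C₊=(-3.2155,5.3793) cross=48.808; C₋=(9.8695,-6.8227) cross=-48.808
  mode + wants cross > 0 → take C=(-3.2155,5.3793) (cross=48.808)
ex = (C−B)/|BC| = (-0.3495,0.9370); ey = (-0.9370,-0.3495)
P = B + -2.62·ex + -1.70·ey = (2.7874,-5.8510)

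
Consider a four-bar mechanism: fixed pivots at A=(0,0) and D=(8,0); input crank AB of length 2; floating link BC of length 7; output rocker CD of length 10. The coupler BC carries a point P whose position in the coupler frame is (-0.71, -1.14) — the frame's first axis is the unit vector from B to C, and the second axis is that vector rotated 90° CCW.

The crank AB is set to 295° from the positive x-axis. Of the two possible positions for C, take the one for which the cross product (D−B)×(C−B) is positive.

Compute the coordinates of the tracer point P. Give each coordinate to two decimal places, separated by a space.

2.11 -2.26

A=(0,0), D=(8.00,0)
B = A + 2.00·(cos295°, sin295°) = (0.8452, -1.8126)
|BD| = 7.3808
circle(B,7.00) ∩ circle(D,10.00): a=0.2355, h=6.9960
  candidates: C₊=(-0.6446,5.0270) cross=51.636; C₋=(2.7916,-8.5366) cross=-51.636
  mode + wants cross > 0 → take C=(-0.6446,5.0270) (cross=51.636)
ex = (C−B)/|BC| = (-0.2128,0.9771); ey = (-0.9771,-0.2128)
P = B + -0.71·ex + -1.14·ey = (2.1102,-2.2637)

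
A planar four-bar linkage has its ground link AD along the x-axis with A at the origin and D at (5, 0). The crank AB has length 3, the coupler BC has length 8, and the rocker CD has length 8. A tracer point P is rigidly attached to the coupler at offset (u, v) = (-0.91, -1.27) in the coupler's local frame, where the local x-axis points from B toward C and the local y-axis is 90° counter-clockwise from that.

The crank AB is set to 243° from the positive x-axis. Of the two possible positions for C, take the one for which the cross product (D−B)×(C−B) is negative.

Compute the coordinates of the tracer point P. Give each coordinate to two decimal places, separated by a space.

A=(0,0), D=(5.00,0)
B = A + 3.00·(cos243°, sin243°) = (-1.3620, -2.6730)
|BD| = 6.9007
circle(B,8.00) ∩ circle(D,8.00): a=3.4504, h=7.2177
  candidates: C₊=(-0.9768,5.3177) cross=49.807; C₋=(4.6148,-7.9907) cross=-49.807
  mode - wants cross < 0 → take C=(4.6148,-7.9907) (cross=-49.807)
ex = (C−B)/|BC| = (0.7471,-0.6647); ey = (0.6647,0.7471)
P = B + -0.91·ex + -1.27·ey = (-2.8860,-3.0169)

-2.89 -3.02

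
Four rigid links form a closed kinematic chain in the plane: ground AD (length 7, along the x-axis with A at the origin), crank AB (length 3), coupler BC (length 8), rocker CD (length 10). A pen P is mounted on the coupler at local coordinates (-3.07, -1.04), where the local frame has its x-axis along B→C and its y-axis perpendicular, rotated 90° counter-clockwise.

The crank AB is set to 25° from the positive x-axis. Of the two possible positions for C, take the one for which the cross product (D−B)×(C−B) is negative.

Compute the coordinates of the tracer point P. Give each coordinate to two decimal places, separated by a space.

3.33 4.45

A=(0,0), D=(7.00,0)
B = A + 3.00·(cos25°, sin25°) = (2.7189, 1.2679)
|BD| = 4.4649
circle(B,8.00) ∩ circle(D,10.00): a=-1.7990, h=7.7951
  candidates: C₊=(3.2075,9.2529) cross=34.804; C₋=(-1.2196,-5.6955) cross=-34.804
  mode - wants cross < 0 → take C=(-1.2196,-5.6955) (cross=-34.804)
ex = (C−B)/|BC| = (-0.4923,-0.8704); ey = (0.8704,-0.4923)
P = B + -3.07·ex + -1.04·ey = (3.3251,4.4520)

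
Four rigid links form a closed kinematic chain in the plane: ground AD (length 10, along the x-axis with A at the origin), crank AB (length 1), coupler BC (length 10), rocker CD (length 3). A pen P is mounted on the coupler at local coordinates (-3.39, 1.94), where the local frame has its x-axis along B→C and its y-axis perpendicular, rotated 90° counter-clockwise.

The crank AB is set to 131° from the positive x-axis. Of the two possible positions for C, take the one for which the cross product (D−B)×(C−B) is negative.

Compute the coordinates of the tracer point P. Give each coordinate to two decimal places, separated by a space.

-3.16 3.75

A=(0,0), D=(10.00,0)
B = A + 1.00·(cos131°, sin131°) = (-0.6561, 0.7547)
|BD| = 10.6828
circle(B,10.00) ∩ circle(D,3.00): a=9.6006, h=2.7980
  candidates: C₊=(9.1182,2.8675) cross=29.891; C₋=(8.7229,-2.7146) cross=-29.891
  mode - wants cross < 0 → take C=(8.7229,-2.7146) (cross=-29.891)
ex = (C−B)/|BC| = (0.9379,-0.3469); ey = (0.3469,0.9379)
P = B + -3.39·ex + 1.94·ey = (-3.1625,3.7503)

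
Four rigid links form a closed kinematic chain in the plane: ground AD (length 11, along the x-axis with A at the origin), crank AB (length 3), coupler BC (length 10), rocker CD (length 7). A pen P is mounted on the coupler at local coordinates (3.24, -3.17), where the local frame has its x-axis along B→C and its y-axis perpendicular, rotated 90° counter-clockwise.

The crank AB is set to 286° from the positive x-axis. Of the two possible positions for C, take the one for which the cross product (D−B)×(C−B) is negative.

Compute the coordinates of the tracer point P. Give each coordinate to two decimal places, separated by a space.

2.51 -7.09

A=(0,0), D=(11.00,0)
B = A + 3.00·(cos286°, sin286°) = (0.8269, -2.8838)
|BD| = 10.5739
circle(B,10.00) ∩ circle(D,7.00): a=7.6986, h=6.3822
  candidates: C₊=(6.4930,5.3561) cross=67.485; C₋=(9.9742,-6.9244) cross=-67.485
  mode - wants cross < 0 → take C=(9.9742,-6.9244) (cross=-67.485)
ex = (C−B)/|BC| = (0.9147,-0.4041); ey = (0.4041,0.9147)
P = B + 3.24·ex + -3.17·ey = (2.5098,-7.0927)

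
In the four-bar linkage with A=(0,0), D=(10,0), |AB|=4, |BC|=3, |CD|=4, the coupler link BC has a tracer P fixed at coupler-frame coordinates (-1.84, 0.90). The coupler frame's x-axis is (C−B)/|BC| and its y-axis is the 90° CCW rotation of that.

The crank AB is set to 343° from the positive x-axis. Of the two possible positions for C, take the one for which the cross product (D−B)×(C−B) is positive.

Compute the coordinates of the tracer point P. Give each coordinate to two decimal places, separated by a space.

A=(0,0), D=(10.00,0)
B = A + 4.00·(cos343°, sin343°) = (3.8252, -1.1695)
|BD| = 6.2846
circle(B,3.00) ∩ circle(D,4.00): a=2.5854, h=1.5218
  candidates: C₊=(6.0822,0.8069) cross=9.564; C₋=(6.6486,-2.1836) cross=-9.564
  mode + wants cross > 0 → take C=(6.0822,0.8069) (cross=9.564)
ex = (C−B)/|BC| = (0.7523,0.6588); ey = (-0.6588,0.7523)
P = B + -1.84·ex + 0.90·ey = (1.8480,-1.7045)

1.85 -1.70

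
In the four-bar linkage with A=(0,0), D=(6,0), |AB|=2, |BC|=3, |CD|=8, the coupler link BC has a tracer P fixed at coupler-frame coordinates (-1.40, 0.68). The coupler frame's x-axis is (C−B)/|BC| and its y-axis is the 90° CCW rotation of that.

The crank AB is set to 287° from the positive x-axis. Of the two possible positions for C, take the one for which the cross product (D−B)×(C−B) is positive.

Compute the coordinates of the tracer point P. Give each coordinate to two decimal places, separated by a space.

1.44 -3.21

A=(0,0), D=(6.00,0)
B = A + 2.00·(cos287°, sin287°) = (0.5847, -1.9126)
|BD| = 5.7431
circle(B,3.00) ∩ circle(D,8.00): a=-1.9168, h=2.3078
  candidates: C₊=(-1.9912,-0.3749) cross=13.254; C₋=(-0.4541,-4.7270) cross=-13.254
  mode + wants cross > 0 → take C=(-1.9912,-0.3749) (cross=13.254)
ex = (C−B)/|BC| = (-0.8587,0.5126); ey = (-0.5126,-0.8587)
P = B + -1.40·ex + 0.68·ey = (1.4383,-3.2141)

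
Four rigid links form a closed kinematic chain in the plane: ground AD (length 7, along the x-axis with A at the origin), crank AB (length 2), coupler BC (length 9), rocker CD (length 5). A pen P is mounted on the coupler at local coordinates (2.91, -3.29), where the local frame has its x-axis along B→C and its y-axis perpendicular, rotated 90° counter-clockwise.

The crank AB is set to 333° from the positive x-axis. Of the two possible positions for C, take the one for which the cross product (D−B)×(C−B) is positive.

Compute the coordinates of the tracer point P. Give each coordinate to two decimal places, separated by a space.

A=(0,0), D=(7.00,0)
B = A + 2.00·(cos333°, sin333°) = (1.7820, -0.9080)
|BD| = 5.2964
circle(B,9.00) ∩ circle(D,5.00): a=7.9348, h=4.2472
  candidates: C₊=(8.8712,4.6366) cross=22.495; C₋=(10.3275,-3.7320) cross=-22.495
  mode + wants cross > 0 → take C=(8.8712,4.6366) (cross=22.495)
ex = (C−B)/|BC| = (0.7877,0.6161); ey = (-0.6161,0.7877)
P = B + 2.91·ex + -3.29·ey = (6.1011,-1.7067)

6.10 -1.71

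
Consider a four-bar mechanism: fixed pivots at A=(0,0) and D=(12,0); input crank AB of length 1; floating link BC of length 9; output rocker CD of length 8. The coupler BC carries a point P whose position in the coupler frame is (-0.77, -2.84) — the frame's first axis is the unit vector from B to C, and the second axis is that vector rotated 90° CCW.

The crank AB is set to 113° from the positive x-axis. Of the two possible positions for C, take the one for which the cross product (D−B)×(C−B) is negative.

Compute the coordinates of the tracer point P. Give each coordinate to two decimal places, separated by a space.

A=(0,0), D=(12.00,0)
B = A + 1.00·(cos113°, sin113°) = (-0.3907, 0.9205)
|BD| = 12.4249
circle(B,9.00) ∩ circle(D,8.00): a=6.8965, h=5.7825
  candidates: C₊=(6.9153,6.1762) cross=71.847; C₋=(6.0585,-5.3571) cross=-71.847
  mode - wants cross < 0 → take C=(6.0585,-5.3571) (cross=-71.847)
ex = (C−B)/|BC| = (0.7166,-0.6975); ey = (0.6975,0.7166)
P = B + -0.77·ex + -2.84·ey = (-2.9234,-0.5775)

-2.92 -0.58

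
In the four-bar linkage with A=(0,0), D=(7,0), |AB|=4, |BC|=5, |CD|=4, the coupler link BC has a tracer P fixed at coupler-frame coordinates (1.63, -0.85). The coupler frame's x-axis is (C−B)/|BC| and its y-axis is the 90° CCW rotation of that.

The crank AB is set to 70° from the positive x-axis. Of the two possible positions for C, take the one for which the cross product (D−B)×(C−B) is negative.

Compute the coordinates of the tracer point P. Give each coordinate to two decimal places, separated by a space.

1.14 1.93

A=(0,0), D=(7.00,0)
B = A + 4.00·(cos70°, sin70°) = (1.3681, 3.7588)
|BD| = 6.7710
circle(B,5.00) ∩ circle(D,4.00): a=4.0501, h=2.9320
  candidates: C₊=(6.3645,3.9492) cross=19.853; C₋=(3.1092,-0.9283) cross=-19.853
  mode - wants cross < 0 → take C=(3.1092,-0.9283) (cross=-19.853)
ex = (C−B)/|BC| = (0.3482,-0.9374); ey = (0.9374,0.3482)
P = B + 1.63·ex + -0.85·ey = (1.1389,1.9348)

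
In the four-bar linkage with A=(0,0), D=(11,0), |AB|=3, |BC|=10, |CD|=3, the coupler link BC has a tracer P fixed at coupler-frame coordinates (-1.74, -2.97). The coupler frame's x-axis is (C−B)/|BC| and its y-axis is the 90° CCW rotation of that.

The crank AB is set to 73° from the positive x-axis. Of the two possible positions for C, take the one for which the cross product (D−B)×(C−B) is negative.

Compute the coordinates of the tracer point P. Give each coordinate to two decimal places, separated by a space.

A=(0,0), D=(11.00,0)
B = A + 3.00·(cos73°, sin73°) = (0.8771, 2.8689)
|BD| = 10.5216
circle(B,10.00) ∩ circle(D,3.00): a=9.5852, h=2.8501
  candidates: C₊=(10.8763,2.9974) cross=29.988; C₋=(9.3220,-2.4868) cross=-29.988
  mode - wants cross < 0 → take C=(9.3220,-2.4868) (cross=-29.988)
ex = (C−B)/|BC| = (0.8445,-0.5356); ey = (0.5356,0.8445)
P = B + -1.74·ex + -2.97·ey = (-2.1829,1.2927)

-2.18 1.29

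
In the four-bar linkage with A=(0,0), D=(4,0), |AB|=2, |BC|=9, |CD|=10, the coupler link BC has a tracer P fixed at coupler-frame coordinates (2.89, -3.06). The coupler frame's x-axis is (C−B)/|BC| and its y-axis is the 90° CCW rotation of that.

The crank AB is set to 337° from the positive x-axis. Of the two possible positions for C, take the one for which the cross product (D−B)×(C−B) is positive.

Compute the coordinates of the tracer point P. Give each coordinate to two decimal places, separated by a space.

A=(0,0), D=(4.00,0)
B = A + 2.00·(cos337°, sin337°) = (1.8410, -0.7815)
|BD| = 2.2961
circle(B,9.00) ∩ circle(D,10.00): a=-2.9895, h=8.4890
  candidates: C₊=(-3.8592,6.1833) cross=19.491; C₋=(1.9192,-9.7811) cross=-19.491
  mode + wants cross > 0 → take C=(-3.8592,6.1833) (cross=19.491)
ex = (C−B)/|BC| = (-0.6334,0.7739); ey = (-0.7739,-0.6334)
P = B + 2.89·ex + -3.06·ey = (2.3786,3.3931)

2.38 3.39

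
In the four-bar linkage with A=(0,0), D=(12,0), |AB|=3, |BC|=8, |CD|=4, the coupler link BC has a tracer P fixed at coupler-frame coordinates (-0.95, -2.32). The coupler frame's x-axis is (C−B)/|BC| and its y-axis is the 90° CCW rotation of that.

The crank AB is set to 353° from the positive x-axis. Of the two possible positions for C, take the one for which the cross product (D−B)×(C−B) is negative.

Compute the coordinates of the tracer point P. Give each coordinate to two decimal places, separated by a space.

A=(0,0), D=(12.00,0)
B = A + 3.00·(cos353°, sin353°) = (2.9776, -0.3656)
|BD| = 9.0298
circle(B,8.00) ∩ circle(D,4.00): a=7.1728, h=3.5428
  candidates: C₊=(10.0011,3.4647) cross=31.991; C₋=(10.2880,-3.6151) cross=-31.991
  mode - wants cross < 0 → take C=(10.2880,-3.6151) (cross=-31.991)
ex = (C−B)/|BC| = (0.9138,-0.4062); ey = (0.4062,0.9138)
P = B + -0.95·ex + -2.32·ey = (1.1672,-2.0997)

1.17 -2.10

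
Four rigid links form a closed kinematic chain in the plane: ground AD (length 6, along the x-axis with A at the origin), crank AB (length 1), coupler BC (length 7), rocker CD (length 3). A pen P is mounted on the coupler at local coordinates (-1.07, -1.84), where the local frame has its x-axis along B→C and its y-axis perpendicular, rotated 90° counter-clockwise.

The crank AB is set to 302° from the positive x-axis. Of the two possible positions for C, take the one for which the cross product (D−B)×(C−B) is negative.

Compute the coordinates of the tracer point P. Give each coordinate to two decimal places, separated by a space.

A=(0,0), D=(6.00,0)
B = A + 1.00·(cos302°, sin302°) = (0.5299, -0.8480)
|BD| = 5.5354
circle(B,7.00) ∩ circle(D,3.00): a=6.3808, h=2.8784
  candidates: C₊=(6.3944,2.9740) cross=15.933; C₋=(7.2764,-2.7149) cross=-15.933
  mode - wants cross < 0 → take C=(7.2764,-2.7149) (cross=-15.933)
ex = (C−B)/|BC| = (0.9638,-0.2667); ey = (0.2667,0.9638)
P = B + -1.07·ex + -1.84·ey = (-0.9920,-2.3360)

-0.99 -2.34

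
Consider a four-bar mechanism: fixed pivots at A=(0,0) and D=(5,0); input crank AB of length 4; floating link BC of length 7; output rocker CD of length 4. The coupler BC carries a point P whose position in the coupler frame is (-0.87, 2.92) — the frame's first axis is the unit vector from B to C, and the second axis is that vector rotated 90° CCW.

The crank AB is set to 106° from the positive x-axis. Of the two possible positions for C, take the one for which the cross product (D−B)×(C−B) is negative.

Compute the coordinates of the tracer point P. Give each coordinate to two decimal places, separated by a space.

A=(0,0), D=(5.00,0)
B = A + 4.00·(cos106°, sin106°) = (-1.1025, 3.8450)
|BD| = 7.2129
circle(B,7.00) ∩ circle(D,4.00): a=5.8940, h=3.7763
  candidates: C₊=(5.8972,3.8981) cross=27.238; C₋=(1.8711,-2.4920) cross=-27.238
  mode - wants cross < 0 → take C=(1.8711,-2.4920) (cross=-27.238)
ex = (C−B)/|BC| = (0.4248,-0.9053); ey = (0.9053,0.4248)
P = B + -0.87·ex + 2.92·ey = (1.1713,5.8731)

1.17 5.87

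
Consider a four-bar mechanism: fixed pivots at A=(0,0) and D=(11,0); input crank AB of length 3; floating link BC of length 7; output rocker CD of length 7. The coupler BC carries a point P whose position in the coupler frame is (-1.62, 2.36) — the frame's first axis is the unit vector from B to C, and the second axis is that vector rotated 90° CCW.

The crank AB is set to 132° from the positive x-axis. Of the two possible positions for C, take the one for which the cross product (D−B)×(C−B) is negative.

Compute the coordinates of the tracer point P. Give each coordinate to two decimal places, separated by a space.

A=(0,0), D=(11.00,0)
B = A + 3.00·(cos132°, sin132°) = (-2.0074, 2.2294)
|BD| = 13.1971
circle(B,7.00) ∩ circle(D,7.00): a=6.5985, h=2.3365
  candidates: C₊=(4.8910,3.4177) cross=30.835; C₋=(4.1016,-1.1882) cross=-30.835
  mode - wants cross < 0 → take C=(4.1016,-1.1882) (cross=-30.835)
ex = (C−B)/|BC| = (0.8727,-0.4882); ey = (0.4882,0.8727)
P = B + -1.62·ex + 2.36·ey = (-2.2689,5.0800)

-2.27 5.08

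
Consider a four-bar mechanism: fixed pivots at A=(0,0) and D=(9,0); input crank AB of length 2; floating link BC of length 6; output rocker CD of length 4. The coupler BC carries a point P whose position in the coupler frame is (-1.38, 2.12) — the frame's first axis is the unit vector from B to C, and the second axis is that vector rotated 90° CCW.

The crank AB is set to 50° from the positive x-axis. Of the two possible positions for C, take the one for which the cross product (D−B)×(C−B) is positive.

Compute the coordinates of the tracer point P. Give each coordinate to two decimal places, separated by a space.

A=(0,0), D=(9.00,0)
B = A + 2.00·(cos50°, sin50°) = (1.2856, 1.5321)
|BD| = 7.8651
circle(B,6.00) ∩ circle(D,4.00): a=5.2040, h=2.9864
  candidates: C₊=(6.9716,3.4476) cross=23.488; C₋=(5.8081,-2.4108) cross=-23.488
  mode + wants cross > 0 → take C=(6.9716,3.4476) (cross=23.488)
ex = (C−B)/|BC| = (0.9477,0.3192); ey = (-0.3192,0.9477)
P = B + -1.38·ex + 2.12·ey = (-0.6990,3.1006)

-0.70 3.10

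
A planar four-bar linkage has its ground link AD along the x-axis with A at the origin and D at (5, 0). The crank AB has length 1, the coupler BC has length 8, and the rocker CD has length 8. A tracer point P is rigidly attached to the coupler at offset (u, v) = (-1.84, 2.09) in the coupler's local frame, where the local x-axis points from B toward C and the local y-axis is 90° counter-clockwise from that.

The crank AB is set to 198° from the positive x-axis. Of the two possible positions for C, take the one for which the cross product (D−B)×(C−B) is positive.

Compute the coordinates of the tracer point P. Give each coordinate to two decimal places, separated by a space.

A=(0,0), D=(5.00,0)
B = A + 1.00·(cos198°, sin198°) = (-0.9511, -0.3090)
|BD| = 5.9591
circle(B,8.00) ∩ circle(D,8.00): a=2.9795, h=7.4244
  candidates: C₊=(1.6395,7.2599) cross=44.243; C₋=(2.4095,-7.5690) cross=-44.243
  mode + wants cross > 0 → take C=(1.6395,7.2599) (cross=44.243)
ex = (C−B)/|BC| = (0.3238,0.9461); ey = (-0.9461,0.3238)
P = B + -1.84·ex + 2.09·ey = (-3.5243,-1.3731)

-3.52 -1.37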